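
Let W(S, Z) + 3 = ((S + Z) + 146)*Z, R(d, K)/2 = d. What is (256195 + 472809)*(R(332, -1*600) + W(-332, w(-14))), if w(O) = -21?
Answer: 3650852032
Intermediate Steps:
R(d, K) = 2*d
W(S, Z) = -3 + Z*(146 + S + Z) (W(S, Z) = -3 + ((S + Z) + 146)*Z = -3 + (146 + S + Z)*Z = -3 + Z*(146 + S + Z))
(256195 + 472809)*(R(332, -1*600) + W(-332, w(-14))) = (256195 + 472809)*(2*332 + (-3 + (-21)**2 + 146*(-21) - 332*(-21))) = 729004*(664 + (-3 + 441 - 3066 + 6972)) = 729004*(664 + 4344) = 729004*5008 = 3650852032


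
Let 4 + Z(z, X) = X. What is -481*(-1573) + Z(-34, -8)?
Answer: 756601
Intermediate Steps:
Z(z, X) = -4 + X
-481*(-1573) + Z(-34, -8) = -481*(-1573) + (-4 - 8) = 756613 - 12 = 756601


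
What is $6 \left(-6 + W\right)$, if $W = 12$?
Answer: $36$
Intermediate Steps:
$6 \left(-6 + W\right) = 6 \left(-6 + 12\right) = 6 \cdot 6 = 36$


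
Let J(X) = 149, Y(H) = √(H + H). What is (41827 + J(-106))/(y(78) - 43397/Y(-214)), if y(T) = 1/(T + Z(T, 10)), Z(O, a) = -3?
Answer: 1347429600/10593560301053 - 20493365310000*I*√107/10593560301053 ≈ 0.00012719 - 20.011*I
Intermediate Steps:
Y(H) = √2*√H (Y(H) = √(2*H) = √2*√H)
y(T) = 1/(-3 + T) (y(T) = 1/(T - 3) = 1/(-3 + T))
(41827 + J(-106))/(y(78) - 43397/Y(-214)) = (41827 + 149)/(1/(-3 + 78) - 43397*(-I*√107/214)) = 41976/(1/75 - 43397*(-I*√107/214)) = 41976/(1/75 - (-43397)*I*√107/214) = 41976/(1/75 + 43397*I*√107/214)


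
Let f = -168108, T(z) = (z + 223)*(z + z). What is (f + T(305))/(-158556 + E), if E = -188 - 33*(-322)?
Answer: -76986/74059 ≈ -1.0395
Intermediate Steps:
E = 10438 (E = -188 + 10626 = 10438)
T(z) = 2*z*(223 + z) (T(z) = (223 + z)*(2*z) = 2*z*(223 + z))
(f + T(305))/(-158556 + E) = (-168108 + 2*305*(223 + 305))/(-158556 + 10438) = (-168108 + 2*305*528)/(-148118) = (-168108 + 322080)*(-1/148118) = 153972*(-1/148118) = -76986/74059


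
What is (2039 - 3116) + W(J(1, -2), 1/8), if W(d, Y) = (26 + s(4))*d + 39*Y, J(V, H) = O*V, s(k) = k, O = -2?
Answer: -9057/8 ≈ -1132.1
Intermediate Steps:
J(V, H) = -2*V
W(d, Y) = 30*d + 39*Y (W(d, Y) = (26 + 4)*d + 39*Y = 30*d + 39*Y)
(2039 - 3116) + W(J(1, -2), 1/8) = (2039 - 3116) + (30*(-2*1) + 39/8) = -1077 + (30*(-2) + 39*(1/8)) = -1077 + (-60 + 39/8) = -1077 - 441/8 = -9057/8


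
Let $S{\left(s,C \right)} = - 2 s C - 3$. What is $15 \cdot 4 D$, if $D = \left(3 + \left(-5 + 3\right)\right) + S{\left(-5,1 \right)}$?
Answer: $480$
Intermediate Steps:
$S{\left(s,C \right)} = -3 - 2 C s$ ($S{\left(s,C \right)} = - 2 C s - 3 = -3 - 2 C s$)
$D = 8$ ($D = \left(3 + \left(-5 + 3\right)\right) - \left(3 + 2 \left(-5\right)\right) = \left(3 - 2\right) + \left(-3 + 10\right) = 1 + 7 = 8$)
$15 \cdot 4 D = 15 \cdot 4 \cdot 8 = 60 \cdot 8 = 480$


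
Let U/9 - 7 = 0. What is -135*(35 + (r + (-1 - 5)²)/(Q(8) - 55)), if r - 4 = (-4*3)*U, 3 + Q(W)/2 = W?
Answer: -6873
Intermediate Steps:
U = 63 (U = 63 + 9*0 = 63 + 0 = 63)
Q(W) = -6 + 2*W
r = -752 (r = 4 - 4*3*63 = 4 - 12*63 = 4 - 756 = -752)
-135*(35 + (r + (-1 - 5)²)/(Q(8) - 55)) = -135*(35 + (-752 + (-1 - 5)²)/((-6 + 2*8) - 55)) = -135*(35 + (-752 + (-6)²)/((-6 + 16) - 55)) = -135*(35 + (-752 + 36)/(10 - 55)) = -135*(35 - 716/(-45)) = -135*(35 - 716*(-1/45)) = -135*(35 + 716/45) = -135*2291/45 = -6873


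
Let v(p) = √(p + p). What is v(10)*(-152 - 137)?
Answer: -578*√5 ≈ -1292.4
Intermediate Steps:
v(p) = √2*√p (v(p) = √(2*p) = √2*√p)
v(10)*(-152 - 137) = (√2*√10)*(-152 - 137) = (2*√5)*(-289) = -578*√5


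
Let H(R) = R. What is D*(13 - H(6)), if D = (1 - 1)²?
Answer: 0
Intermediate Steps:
D = 0 (D = 0² = 0)
D*(13 - H(6)) = 0*(13 - 1*6) = 0*(13 - 6) = 0*7 = 0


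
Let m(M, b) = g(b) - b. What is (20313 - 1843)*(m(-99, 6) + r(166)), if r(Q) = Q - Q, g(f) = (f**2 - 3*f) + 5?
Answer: 313990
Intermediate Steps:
g(f) = 5 + f**2 - 3*f
m(M, b) = 5 + b**2 - 4*b (m(M, b) = (5 + b**2 - 3*b) - b = 5 + b**2 - 4*b)
r(Q) = 0
(20313 - 1843)*(m(-99, 6) + r(166)) = (20313 - 1843)*((5 + 6**2 - 4*6) + 0) = 18470*((5 + 36 - 24) + 0) = 18470*(17 + 0) = 18470*17 = 313990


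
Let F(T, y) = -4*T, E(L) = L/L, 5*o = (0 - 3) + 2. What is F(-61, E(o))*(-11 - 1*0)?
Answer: -2684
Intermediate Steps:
o = -⅕ (o = ((0 - 3) + 2)/5 = (-3 + 2)/5 = (⅕)*(-1) = -⅕ ≈ -0.20000)
E(L) = 1
F(-61, E(o))*(-11 - 1*0) = (-4*(-61))*(-11 - 1*0) = 244*(-11 + 0) = 244*(-11) = -2684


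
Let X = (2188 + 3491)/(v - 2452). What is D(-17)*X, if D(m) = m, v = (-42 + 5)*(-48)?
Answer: 96543/676 ≈ 142.82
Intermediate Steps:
v = 1776 (v = -37*(-48) = 1776)
X = -5679/676 (X = (2188 + 3491)/(1776 - 2452) = 5679/(-676) = 5679*(-1/676) = -5679/676 ≈ -8.4009)
D(-17)*X = -17*(-5679/676) = 96543/676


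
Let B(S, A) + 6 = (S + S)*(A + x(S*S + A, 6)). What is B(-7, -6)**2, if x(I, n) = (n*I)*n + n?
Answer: 469935684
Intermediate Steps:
x(I, n) = n + I*n**2 (x(I, n) = (I*n)*n + n = I*n**2 + n = n + I*n**2)
B(S, A) = -6 + 2*S*(6 + 36*S**2 + 37*A) (B(S, A) = -6 + (S + S)*(A + 6*(1 + (S*S + A)*6)) = -6 + (2*S)*(A + 6*(1 + (S**2 + A)*6)) = -6 + (2*S)*(A + 6*(1 + (A + S**2)*6)) = -6 + (2*S)*(A + 6*(1 + (6*A + 6*S**2))) = -6 + (2*S)*(A + 6*(1 + 6*A + 6*S**2)) = -6 + (2*S)*(A + (6 + 36*A + 36*S**2)) = -6 + (2*S)*(6 + 36*S**2 + 37*A) = -6 + 2*S*(6 + 36*S**2 + 37*A))
B(-7, -6)**2 = (-6 + 12*(-7) + 72*(-7)**3 + 74*(-6)*(-7))**2 = (-6 - 84 + 72*(-343) + 3108)**2 = (-6 - 84 - 24696 + 3108)**2 = (-21678)**2 = 469935684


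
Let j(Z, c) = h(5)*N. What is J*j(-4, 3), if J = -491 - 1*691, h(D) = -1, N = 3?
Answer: 3546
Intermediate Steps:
J = -1182 (J = -491 - 691 = -1182)
j(Z, c) = -3 (j(Z, c) = -1*3 = -3)
J*j(-4, 3) = -1182*(-3) = 3546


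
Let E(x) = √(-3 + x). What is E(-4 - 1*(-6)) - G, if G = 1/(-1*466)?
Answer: 1/466 + I ≈ 0.0021459 + 1.0*I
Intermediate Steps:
G = -1/466 (G = 1/(-466) = -1/466 ≈ -0.0021459)
E(-4 - 1*(-6)) - G = √(-3 + (-4 - 1*(-6))) - 1*(-1/466) = √(-3 + (-4 + 6)) + 1/466 = √(-3 + 2) + 1/466 = √(-1) + 1/466 = I + 1/466 = 1/466 + I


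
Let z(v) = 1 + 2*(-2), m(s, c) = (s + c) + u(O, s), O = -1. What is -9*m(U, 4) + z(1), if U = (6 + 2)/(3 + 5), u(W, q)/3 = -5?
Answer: 87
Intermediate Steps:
u(W, q) = -15 (u(W, q) = 3*(-5) = -15)
U = 1 (U = 8/8 = 8*(⅛) = 1)
m(s, c) = -15 + c + s (m(s, c) = (s + c) - 15 = (c + s) - 15 = -15 + c + s)
z(v) = -3 (z(v) = 1 - 4 = -3)
-9*m(U, 4) + z(1) = -9*(-15 + 4 + 1) - 3 = -9*(-10) - 3 = 90 - 3 = 87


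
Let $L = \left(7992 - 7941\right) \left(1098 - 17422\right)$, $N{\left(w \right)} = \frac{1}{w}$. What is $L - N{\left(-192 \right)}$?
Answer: $- \frac{159844607}{192} \approx -8.3252 \cdot 10^{5}$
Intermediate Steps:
$L = -832524$ ($L = 51 \left(-16324\right) = -832524$)
$L - N{\left(-192 \right)} = -832524 - \frac{1}{-192} = -832524 - - \frac{1}{192} = -832524 + \frac{1}{192} = - \frac{159844607}{192}$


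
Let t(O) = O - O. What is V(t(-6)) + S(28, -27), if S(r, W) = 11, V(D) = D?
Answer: 11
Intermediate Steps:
t(O) = 0
V(t(-6)) + S(28, -27) = 0 + 11 = 11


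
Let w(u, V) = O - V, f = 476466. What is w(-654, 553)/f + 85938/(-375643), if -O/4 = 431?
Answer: -13933958073/59660372546 ≈ -0.23355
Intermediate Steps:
O = -1724 (O = -4*431 = -1724)
w(u, V) = -1724 - V
w(-654, 553)/f + 85938/(-375643) = (-1724 - 1*553)/476466 + 85938/(-375643) = (-1724 - 553)*(1/476466) + 85938*(-1/375643) = -2277*1/476466 - 85938/375643 = -759/158822 - 85938/375643 = -13933958073/59660372546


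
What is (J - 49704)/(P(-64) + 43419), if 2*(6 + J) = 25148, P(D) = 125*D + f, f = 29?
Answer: -22/21 ≈ -1.0476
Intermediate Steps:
P(D) = 29 + 125*D (P(D) = 125*D + 29 = 29 + 125*D)
J = 12568 (J = -6 + (1/2)*25148 = -6 + 12574 = 12568)
(J - 49704)/(P(-64) + 43419) = (12568 - 49704)/((29 + 125*(-64)) + 43419) = -37136/((29 - 8000) + 43419) = -37136/(-7971 + 43419) = -37136/35448 = -37136*1/35448 = -22/21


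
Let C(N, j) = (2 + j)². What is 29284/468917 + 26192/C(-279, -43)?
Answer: 300758548/19225597 ≈ 15.644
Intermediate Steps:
29284/468917 + 26192/C(-279, -43) = 29284/468917 + 26192/((2 - 43)²) = 29284*(1/468917) + 26192/((-41)²) = 29284/468917 + 26192/1681 = 300758548/19225597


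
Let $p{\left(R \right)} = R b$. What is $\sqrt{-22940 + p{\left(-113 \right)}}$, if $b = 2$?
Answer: $9 i \sqrt{286} \approx 152.2 i$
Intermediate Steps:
$p{\left(R \right)} = 2 R$ ($p{\left(R \right)} = R 2 = 2 R$)
$\sqrt{-22940 + p{\left(-113 \right)}} = \sqrt{-22940 + 2 \left(-113\right)} = \sqrt{-22940 - 226} = \sqrt{-23166} = 9 i \sqrt{286}$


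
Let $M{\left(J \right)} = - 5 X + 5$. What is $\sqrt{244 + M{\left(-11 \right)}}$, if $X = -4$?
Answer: $\sqrt{269} \approx 16.401$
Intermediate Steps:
$M{\left(J \right)} = 25$ ($M{\left(J \right)} = \left(-5\right) \left(-4\right) + 5 = 20 + 5 = 25$)
$\sqrt{244 + M{\left(-11 \right)}} = \sqrt{244 + 25} = \sqrt{269}$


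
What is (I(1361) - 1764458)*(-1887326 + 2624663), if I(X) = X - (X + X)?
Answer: -1302003684003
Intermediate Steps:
I(X) = -X (I(X) = X - 2*X = -X)
(I(1361) - 1764458)*(-1887326 + 2624663) = (-1*1361 - 1764458)*(-1887326 + 2624663) = (-1361 - 1764458)*737337 = -1765819*737337 = -1302003684003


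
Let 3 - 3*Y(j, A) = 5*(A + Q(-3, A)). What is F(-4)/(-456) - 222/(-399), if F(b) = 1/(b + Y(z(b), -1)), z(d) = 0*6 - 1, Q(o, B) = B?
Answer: 585/1064 ≈ 0.54981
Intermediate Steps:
z(d) = -1 (z(d) = 0 - 1 = -1)
Y(j, A) = 1 - 10*A/3 (Y(j, A) = 1 - 5*(A + A)/3 = 1 - 5*2*A/3 = 1 - 10*A/3)
F(b) = 1/(13/3 + b) (F(b) = 1/(b + (1 - 10/3*(-1))) = 1/(b + (1 + 10/3)) = 1/(b + 13/3) = 1/(13/3 + b))
F(-4)/(-456) - 222/(-399) = (3/(13 + 3*(-4)))/(-456) - 222/(-399) = (3/(13 - 12))*(-1/456) - 222*(-1/399) = (3/1)*(-1/456) + 74/133 = (3*1)*(-1/456) + 74/133 = 3*(-1/456) + 74/133 = -1/152 + 74/133 = 585/1064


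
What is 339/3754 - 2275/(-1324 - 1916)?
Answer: 963871/1216296 ≈ 0.79246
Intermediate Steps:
339/3754 - 2275/(-1324 - 1916) = 339*(1/3754) - 2275/(-3240) = 339/3754 - 2275*(-1/3240) = 339/3754 + 455/648 = 963871/1216296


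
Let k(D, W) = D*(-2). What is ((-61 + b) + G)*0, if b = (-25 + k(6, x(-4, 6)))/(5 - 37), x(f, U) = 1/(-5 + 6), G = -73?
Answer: 0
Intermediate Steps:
x(f, U) = 1 (x(f, U) = 1/1 = 1)
k(D, W) = -2*D
b = 37/32 (b = (-25 - 2*6)/(5 - 37) = (-25 - 12)/(-32) = -37*(-1/32) = 37/32 ≈ 1.1563)
((-61 + b) + G)*0 = ((-61 + 37/32) - 73)*0 = (-1915/32 - 73)*0 = -4251/32*0 = 0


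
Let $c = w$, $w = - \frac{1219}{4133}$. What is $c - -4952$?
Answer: $\frac{20465397}{4133} \approx 4951.7$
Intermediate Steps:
$w = - \frac{1219}{4133}$ ($w = \left(-1219\right) \frac{1}{4133} = - \frac{1219}{4133} \approx -0.29494$)
$c = - \frac{1219}{4133} \approx -0.29494$
$c - -4952 = - \frac{1219}{4133} - -4952 = - \frac{1219}{4133} + 4952 = \frac{20465397}{4133}$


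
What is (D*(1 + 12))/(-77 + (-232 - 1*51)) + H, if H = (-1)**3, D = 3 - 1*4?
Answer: -347/360 ≈ -0.96389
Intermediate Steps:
D = -1 (D = 3 - 4 = -1)
H = -1
(D*(1 + 12))/(-77 + (-232 - 1*51)) + H = (-(1 + 12))/(-77 + (-232 - 1*51)) - 1 = (-1*13)/(-77 + (-232 - 51)) - 1 = -13/(-77 - 283) - 1 = -13/(-360) - 1 = -1/360*(-13) - 1 = 13/360 - 1 = -347/360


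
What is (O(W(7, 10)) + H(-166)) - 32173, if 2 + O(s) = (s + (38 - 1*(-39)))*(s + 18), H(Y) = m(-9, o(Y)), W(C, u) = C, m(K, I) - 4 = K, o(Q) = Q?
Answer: -30080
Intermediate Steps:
m(K, I) = 4 + K
H(Y) = -5 (H(Y) = 4 - 9 = -5)
O(s) = -2 + (18 + s)*(77 + s) (O(s) = -2 + (s + (38 - 1*(-39)))*(s + 18) = -2 + (s + (38 + 39))*(18 + s) = -2 + (s + 77)*(18 + s) = -2 + (77 + s)*(18 + s) = -2 + (18 + s)*(77 + s))
(O(W(7, 10)) + H(-166)) - 32173 = ((1384 + 7² + 95*7) - 5) - 32173 = ((1384 + 49 + 665) - 5) - 32173 = (2098 - 5) - 32173 = 2093 - 32173 = -30080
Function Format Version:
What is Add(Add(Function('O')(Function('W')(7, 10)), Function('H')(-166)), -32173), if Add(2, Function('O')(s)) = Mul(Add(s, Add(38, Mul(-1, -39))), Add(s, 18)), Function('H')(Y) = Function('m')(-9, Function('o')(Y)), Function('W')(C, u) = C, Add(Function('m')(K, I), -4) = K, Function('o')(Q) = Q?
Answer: -30080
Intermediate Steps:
Function('m')(K, I) = Add(4, K)
Function('H')(Y) = -5 (Function('H')(Y) = Add(4, -9) = -5)
Function('O')(s) = Add(-2, Mul(Add(18, s), Add(77, s))) (Function('O')(s) = Add(-2, Mul(Add(s, Add(38, Mul(-1, -39))), Add(s, 18))) = Add(-2, Mul(Add(s, Add(38, 39)), Add(18, s))) = Add(-2, Mul(Add(s, 77), Add(18, s))) = Add(-2, Mul(Add(77, s), Add(18, s))) = Add(-2, Mul(Add(18, s), Add(77, s))))
Add(Add(Function('O')(Function('W')(7, 10)), Function('H')(-166)), -32173) = Add(Add(Add(1384, Pow(7, 2), Mul(95, 7)), -5), -32173) = Add(Add(Add(1384, 49, 665), -5), -32173) = Add(Add(2098, -5), -32173) = Add(2093, -32173) = -30080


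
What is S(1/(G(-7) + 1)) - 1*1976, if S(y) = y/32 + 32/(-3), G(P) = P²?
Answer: -9535997/4800 ≈ -1986.7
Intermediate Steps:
S(y) = -32/3 + y/32 (S(y) = y*(1/32) + 32*(-⅓) = y/32 - 32/3 = -32/3 + y/32)
S(1/(G(-7) + 1)) - 1*1976 = (-32/3 + 1/(32*((-7)² + 1))) - 1*1976 = (-32/3 + 1/(32*(49 + 1))) - 1976 = (-32/3 + (1/32)/50) - 1976 = (-32/3 + (1/32)*(1/50)) - 1976 = (-32/3 + 1/1600) - 1976 = -51197/4800 - 1976 = -9535997/4800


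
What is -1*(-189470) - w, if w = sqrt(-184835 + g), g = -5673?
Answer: 189470 - 2*I*sqrt(47627) ≈ 1.8947e+5 - 436.47*I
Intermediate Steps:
w = 2*I*sqrt(47627) (w = sqrt(-184835 - 5673) = sqrt(-190508) = 2*I*sqrt(47627) ≈ 436.47*I)
-1*(-189470) - w = -1*(-189470) - 2*I*sqrt(47627) = 189470 - 2*I*sqrt(47627)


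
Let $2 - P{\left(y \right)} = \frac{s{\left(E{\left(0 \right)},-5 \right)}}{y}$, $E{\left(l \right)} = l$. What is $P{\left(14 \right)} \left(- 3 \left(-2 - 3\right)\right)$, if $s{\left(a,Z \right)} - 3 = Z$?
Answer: $\frac{225}{7} \approx 32.143$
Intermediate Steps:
$s{\left(a,Z \right)} = 3 + Z$
$P{\left(y \right)} = 2 + \frac{2}{y}$ ($P{\left(y \right)} = 2 - \frac{3 - 5}{y} = 2 - - \frac{2}{y} = 2 + \frac{2}{y}$)
$P{\left(14 \right)} \left(- 3 \left(-2 - 3\right)\right) = \left(2 + \frac{2}{14}\right) \left(- 3 \left(-2 - 3\right)\right) = \left(2 + 2 \cdot \frac{1}{14}\right) \left(\left(-3\right) \left(-5\right)\right) = \left(2 + \frac{1}{7}\right) 15 = \frac{15}{7} \cdot 15 = \frac{225}{7}$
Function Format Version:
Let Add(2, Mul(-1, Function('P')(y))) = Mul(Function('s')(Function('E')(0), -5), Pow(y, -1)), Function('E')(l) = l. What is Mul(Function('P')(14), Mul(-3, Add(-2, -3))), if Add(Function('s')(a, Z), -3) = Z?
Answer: Rational(225, 7) ≈ 32.143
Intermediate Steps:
Function('s')(a, Z) = Add(3, Z)
Function('P')(y) = Add(2, Mul(2, Pow(y, -1))) (Function('P')(y) = Add(2, Mul(-1, Mul(Add(3, -5), Pow(y, -1)))) = Add(2, Mul(-1, Mul(-2, Pow(y, -1)))) = Add(2, Mul(2, Pow(y, -1))))
Mul(Function('P')(14), Mul(-3, Add(-2, -3))) = Mul(Add(2, Mul(2, Pow(14, -1))), Mul(-3, Add(-2, -3))) = Mul(Add(2, Mul(2, Rational(1, 14))), Mul(-3, -5)) = Mul(Add(2, Rational(1, 7)), 15) = Mul(Rational(15, 7), 15) = Rational(225, 7)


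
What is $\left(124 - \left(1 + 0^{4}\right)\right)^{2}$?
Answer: $15129$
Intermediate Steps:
$\left(124 - \left(1 + 0^{4}\right)\right)^{2} = \left(124 - \left(1 + 0\right)\right)^{2} = \left(124 - 1\right)^{2} = 123^{2} = 15129$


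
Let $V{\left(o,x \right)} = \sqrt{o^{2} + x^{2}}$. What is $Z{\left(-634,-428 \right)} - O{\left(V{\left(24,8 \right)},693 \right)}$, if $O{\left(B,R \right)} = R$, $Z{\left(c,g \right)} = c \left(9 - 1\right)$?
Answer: $-5765$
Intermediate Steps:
$Z{\left(c,g \right)} = 8 c$ ($Z{\left(c,g \right)} = c 8 = 8 c$)
$Z{\left(-634,-428 \right)} - O{\left(V{\left(24,8 \right)},693 \right)} = 8 \left(-634\right) - 693 = -5072 - 693 = -5765$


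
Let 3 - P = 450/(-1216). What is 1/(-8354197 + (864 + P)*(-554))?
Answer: -304/2685754885 ≈ -1.1319e-7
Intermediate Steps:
P = 2049/608 (P = 3 - 450/(-1216) = 3 - 450*(-1)/1216 = 3 - 1*(-225/608) = 3 + 225/608 = 2049/608 ≈ 3.3701)
1/(-8354197 + (864 + P)*(-554)) = 1/(-8354197 + (864 + 2049/608)*(-554)) = 1/(-8354197 + (527361/608)*(-554)) = 1/(-8354197 - 146078997/304) = 1/(-2685754885/304) = -304/2685754885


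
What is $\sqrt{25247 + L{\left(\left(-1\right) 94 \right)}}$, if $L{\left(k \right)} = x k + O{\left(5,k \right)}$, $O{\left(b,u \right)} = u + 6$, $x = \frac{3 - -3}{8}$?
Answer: $\frac{\sqrt{100354}}{2} \approx 158.39$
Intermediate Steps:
$x = \frac{3}{4}$ ($x = \left(3 + 3\right) \frac{1}{8} = 6 \cdot \frac{1}{8} = \frac{3}{4} \approx 0.75$)
$O{\left(b,u \right)} = 6 + u$
$L{\left(k \right)} = 6 + \frac{7 k}{4}$ ($L{\left(k \right)} = \frac{3 k}{4} + \left(6 + k\right) = 6 + \frac{7 k}{4}$)
$\sqrt{25247 + L{\left(\left(-1\right) 94 \right)}} = \sqrt{25247 + \left(6 + \frac{7 \left(\left(-1\right) 94\right)}{4}\right)} = \sqrt{25247 + \left(6 + \frac{7}{4} \left(-94\right)\right)} = \sqrt{25247 + \left(6 - \frac{329}{2}\right)} = \sqrt{25247 - \frac{317}{2}} = \sqrt{\frac{50177}{2}} = \frac{\sqrt{100354}}{2}$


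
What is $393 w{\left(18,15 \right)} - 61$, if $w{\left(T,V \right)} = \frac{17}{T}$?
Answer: $\frac{1861}{6} \approx 310.17$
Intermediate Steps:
$393 w{\left(18,15 \right)} - 61 = 393 \cdot \frac{17}{18} - 61 = \frac{2227}{6} - 61 = \frac{1861}{6}$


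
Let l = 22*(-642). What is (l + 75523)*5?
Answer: 306995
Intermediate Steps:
l = -14124
(l + 75523)*5 = (-14124 + 75523)*5 = 61399*5 = 306995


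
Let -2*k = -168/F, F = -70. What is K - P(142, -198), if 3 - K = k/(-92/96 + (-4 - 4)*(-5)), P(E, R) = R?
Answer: 941829/4685 ≈ 201.03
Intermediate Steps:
k = -6/5 (k = -(-84)/(-70) = -(-84)*(-1)/70 = -½*12/5 = -6/5 ≈ -1.2000)
K = 14199/4685 (K = 3 - (-6)/((-92/96 + (-4 - 4)*(-5))*5) = 3 - (-6)/((-92*1/96 - 8*(-5))*5) = 3 - (-6)/((-23/24 + 40)*5) = 3 - (-6)/(937/24*5) = 3 - 24*(-6)/(937*5) = 3 - 1*(-144/4685) = 3 + 144/4685 = 14199/4685 ≈ 3.0307)
K - P(142, -198) = 14199/4685 - 1*(-198) = 14199/4685 + 198 = 941829/4685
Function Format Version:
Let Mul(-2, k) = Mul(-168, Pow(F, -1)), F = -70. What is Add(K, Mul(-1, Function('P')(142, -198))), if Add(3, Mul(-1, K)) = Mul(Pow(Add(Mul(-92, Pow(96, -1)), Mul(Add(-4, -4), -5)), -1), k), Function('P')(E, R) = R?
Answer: Rational(941829, 4685) ≈ 201.03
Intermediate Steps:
k = Rational(-6, 5) (k = Mul(Rational(-1, 2), Mul(-168, Pow(-70, -1))) = Mul(Rational(-1, 2), Mul(-168, Rational(-1, 70))) = Mul(Rational(-1, 2), Rational(12, 5)) = Rational(-6, 5) ≈ -1.2000)
K = Rational(14199, 4685) (K = Add(3, Mul(-1, Mul(Pow(Add(Mul(-92, Pow(96, -1)), Mul(Add(-4, -4), -5)), -1), Rational(-6, 5)))) = Add(3, Mul(-1, Mul(Pow(Add(Mul(-92, Rational(1, 96)), Mul(-8, -5)), -1), Rational(-6, 5)))) = Add(3, Mul(-1, Mul(Pow(Add(Rational(-23, 24), 40), -1), Rational(-6, 5)))) = Add(3, Mul(-1, Mul(Pow(Rational(937, 24), -1), Rational(-6, 5)))) = Add(3, Mul(-1, Mul(Rational(24, 937), Rational(-6, 5)))) = Add(3, Mul(-1, Rational(-144, 4685))) = Add(3, Rational(144, 4685)) = Rational(14199, 4685) ≈ 3.0307)
Add(K, Mul(-1, Function('P')(142, -198))) = Add(Rational(14199, 4685), Mul(-1, -198)) = Add(Rational(14199, 4685), 198) = Rational(941829, 4685)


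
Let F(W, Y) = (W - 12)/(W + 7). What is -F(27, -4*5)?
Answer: -15/34 ≈ -0.44118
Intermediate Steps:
F(W, Y) = (-12 + W)/(7 + W)
-F(27, -4*5) = -(-12 + 27)/(7 + 27) = -15/34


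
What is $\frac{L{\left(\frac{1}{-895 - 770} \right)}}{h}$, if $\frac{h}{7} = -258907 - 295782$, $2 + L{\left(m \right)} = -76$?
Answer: $\frac{78}{3882823} \approx 2.0088 \cdot 10^{-5}$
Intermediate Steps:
$L{\left(m \right)} = -78$ ($L{\left(m \right)} = -2 - 76 = -78$)
$h = -3882823$ ($h = 7 \left(-258907 - 295782\right) = 7 \left(-554689\right) = -3882823$)
$\frac{L{\left(\frac{1}{-895 - 770} \right)}}{h} = - \frac{78}{-3882823} = \left(-78\right) \left(- \frac{1}{3882823}\right) = \frac{78}{3882823}$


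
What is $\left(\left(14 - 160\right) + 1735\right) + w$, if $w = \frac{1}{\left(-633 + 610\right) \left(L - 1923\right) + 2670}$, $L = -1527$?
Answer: $\frac{130329781}{82020} \approx 1589.0$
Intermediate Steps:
$w = \frac{1}{82020}$ ($w = \frac{1}{\left(-633 + 610\right) \left(-1527 - 1923\right) + 2670} = \frac{1}{\left(-23\right) \left(-3450\right) + 2670} = \frac{1}{79350 + 2670} = \frac{1}{82020} \approx 1.2192 \cdot 10^{-5}$)
$\left(\left(14 - 160\right) + 1735\right) + w = \left(\left(14 - 160\right) + 1735\right) + \frac{1}{82020} = \left(-146 + 1735\right) + \frac{1}{82020} = 1589 + \frac{1}{82020} = \frac{130329781}{82020}$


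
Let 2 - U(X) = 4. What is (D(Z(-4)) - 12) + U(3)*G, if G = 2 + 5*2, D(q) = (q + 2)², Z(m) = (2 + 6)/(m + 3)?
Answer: 0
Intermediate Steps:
Z(m) = 8/(3 + m)
U(X) = -2 (U(X) = 2 - 1*4 = 2 - 4 = -2)
D(q) = (2 + q)²
G = 12 (G = 2 + 10 = 12)
(D(Z(-4)) - 12) + U(3)*G = ((2 + 8/(3 - 4))² - 12) - 2*12 = ((2 + 8/(-1))² - 12) - 24 = ((2 + 8*(-1))² - 12) - 24 = ((2 - 8)² - 12) - 24 = ((-6)² - 12) - 24 = (36 - 12) - 24 = 24 - 24 = 0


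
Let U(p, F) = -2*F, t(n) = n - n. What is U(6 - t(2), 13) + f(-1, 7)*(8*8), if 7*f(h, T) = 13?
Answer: 650/7 ≈ 92.857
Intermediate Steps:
f(h, T) = 13/7 (f(h, T) = (⅐)*13 = 13/7)
t(n) = 0
U(6 - t(2), 13) + f(-1, 7)*(8*8) = -2*13 + 13*(8*8)/7 = -26 + (13/7)*64 = -26 + 832/7 = 650/7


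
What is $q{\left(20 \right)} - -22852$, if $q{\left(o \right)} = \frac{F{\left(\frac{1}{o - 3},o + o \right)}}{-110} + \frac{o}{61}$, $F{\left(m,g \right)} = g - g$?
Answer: $\frac{1393992}{61} \approx 22852.0$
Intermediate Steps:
$F{\left(m,g \right)} = 0$
$q{\left(o \right)} = \frac{o}{61}$ ($q{\left(o \right)} = \frac{0}{-110} + \frac{o}{61} = 0 \left(- \frac{1}{110}\right) + o \frac{1}{61} = 0 + \frac{o}{61} = \frac{o}{61}$)
$q{\left(20 \right)} - -22852 = \frac{1}{61} \cdot 20 - -22852 = \frac{20}{61} + 22852 = \frac{1393992}{61}$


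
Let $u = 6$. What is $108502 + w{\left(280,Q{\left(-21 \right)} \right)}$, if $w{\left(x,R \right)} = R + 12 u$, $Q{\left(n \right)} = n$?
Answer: $108553$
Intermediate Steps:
$w{\left(x,R \right)} = 72 + R$ ($w{\left(x,R \right)} = R + 12 \cdot 6 = R + 72 = 72 + R$)
$108502 + w{\left(280,Q{\left(-21 \right)} \right)} = 108502 + \left(72 - 21\right) = 108502 + 51 = 108553$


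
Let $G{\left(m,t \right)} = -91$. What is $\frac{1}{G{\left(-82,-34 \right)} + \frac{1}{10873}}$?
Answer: $- \frac{10873}{989442} \approx -0.010989$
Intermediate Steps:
$\frac{1}{G{\left(-82,-34 \right)} + \frac{1}{10873}} = \frac{1}{-91 + \frac{1}{10873}} = \frac{1}{- \frac{989442}{10873}} = - \frac{10873}{989442}$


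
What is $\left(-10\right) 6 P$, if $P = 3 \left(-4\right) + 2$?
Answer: $600$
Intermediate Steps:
$P = -10$ ($P = -12 + 2 = -10$)
$\left(-10\right) 6 P = \left(-10\right) 6 \left(-10\right) = \left(-60\right) \left(-10\right) = 600$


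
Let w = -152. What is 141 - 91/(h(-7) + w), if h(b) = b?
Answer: 22510/159 ≈ 141.57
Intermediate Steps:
141 - 91/(h(-7) + w) = 141 - 91/(-7 - 152) = 141 - 91/(-159) = 141 - 1/159*(-91) = 141 + 91/159 = 22510/159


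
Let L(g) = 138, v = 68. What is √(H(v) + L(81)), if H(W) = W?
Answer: √206 ≈ 14.353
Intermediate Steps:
√(H(v) + L(81)) = √(68 + 138) = √206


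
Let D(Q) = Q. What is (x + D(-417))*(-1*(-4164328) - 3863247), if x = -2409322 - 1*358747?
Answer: -833538533366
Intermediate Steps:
x = -2768069 (x = -2409322 - 358747 = -2768069)
(x + D(-417))*(-1*(-4164328) - 3863247) = (-2768069 - 417)*(-1*(-4164328) - 3863247) = -2768486*(4164328 - 3863247) = -2768486*301081 = -833538533366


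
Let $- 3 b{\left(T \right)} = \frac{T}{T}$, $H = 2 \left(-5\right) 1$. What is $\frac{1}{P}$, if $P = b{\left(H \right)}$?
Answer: $-3$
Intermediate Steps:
$H = -10$ ($H = \left(-10\right) 1 = -10$)
$b{\left(T \right)} = - \frac{1}{3}$ ($b{\left(T \right)} = - \frac{T \frac{1}{T}}{3} = \left(- \frac{1}{3}\right) 1 = - \frac{1}{3}$)
$P = - \frac{1}{3} \approx -0.33333$
$\frac{1}{P} = \frac{1}{- \frac{1}{3}} = -3$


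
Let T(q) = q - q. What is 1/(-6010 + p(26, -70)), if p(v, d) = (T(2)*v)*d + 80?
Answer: -1/5930 ≈ -0.00016863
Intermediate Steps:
T(q) = 0
p(v, d) = 80 (p(v, d) = (0*v)*d + 80 = 0*d + 80 = 0 + 80 = 80)
1/(-6010 + p(26, -70)) = 1/(-6010 + 80) = 1/(-5930) = -1/5930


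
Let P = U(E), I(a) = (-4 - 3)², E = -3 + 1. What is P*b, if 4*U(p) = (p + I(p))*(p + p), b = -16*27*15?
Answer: 304560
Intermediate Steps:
E = -2
I(a) = 49 (I(a) = (-7)² = 49)
b = -6480 (b = -432*15 = -6480)
U(p) = p*(49 + p)/2 (U(p) = ((p + 49)*(p + p))/4 = ((49 + p)*(2*p))/4 = (2*p*(49 + p))/4 = p*(49 + p)/2)
P = -47 (P = (½)*(-2)*(49 - 2) = (½)*(-2)*47 = -47)
P*b = -47*(-6480) = 304560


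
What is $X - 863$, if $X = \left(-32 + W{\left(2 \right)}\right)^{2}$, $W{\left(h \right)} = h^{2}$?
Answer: $-79$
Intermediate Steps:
$X = 784$ ($X = \left(-32 + 2^{2}\right)^{2} = \left(-32 + 4\right)^{2} = \left(-28\right)^{2} = 784$)
$X - 863 = 784 - 863 = -79$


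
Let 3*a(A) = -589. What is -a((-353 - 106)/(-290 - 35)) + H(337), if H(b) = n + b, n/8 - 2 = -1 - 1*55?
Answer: 304/3 ≈ 101.33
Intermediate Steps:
n = -432 (n = 16 + 8*(-1 - 1*55) = 16 + 8*(-1 - 55) = 16 + 8*(-56) = 16 - 448 = -432)
a(A) = -589/3 (a(A) = (⅓)*(-589) = -589/3)
H(b) = -432 + b
-a((-353 - 106)/(-290 - 35)) + H(337) = -1*(-589/3) + (-432 + 337) = 589/3 - 95 = 304/3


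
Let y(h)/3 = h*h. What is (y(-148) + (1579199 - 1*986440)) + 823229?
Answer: 1481700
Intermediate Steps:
y(h) = 3*h**2 (y(h) = 3*(h*h) = 3*h**2)
(y(-148) + (1579199 - 1*986440)) + 823229 = (3*(-148)**2 + (1579199 - 1*986440)) + 823229 = (3*21904 + (1579199 - 986440)) + 823229 = (65712 + 592759) + 823229 = 658471 + 823229 = 1481700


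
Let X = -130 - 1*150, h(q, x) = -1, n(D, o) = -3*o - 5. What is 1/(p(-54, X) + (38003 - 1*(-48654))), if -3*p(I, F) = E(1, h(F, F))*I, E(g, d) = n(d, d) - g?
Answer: 1/86603 ≈ 1.1547e-5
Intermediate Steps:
n(D, o) = -5 - 3*o
X = -280 (X = -130 - 150 = -280)
E(g, d) = -5 - g - 3*d (E(g, d) = (-5 - 3*d) - g = -5 - g - 3*d)
p(I, F) = I (p(I, F) = -(-5 - 1*1 - 3*(-1))*I/3 = -(-5 - 1 + 3)*I/3 = -(-1)*I = I)
1/(p(-54, X) + (38003 - 1*(-48654))) = 1/(-54 + (38003 - 1*(-48654))) = 1/(-54 + (38003 + 48654)) = 1/(-54 + 86657) = 1/86603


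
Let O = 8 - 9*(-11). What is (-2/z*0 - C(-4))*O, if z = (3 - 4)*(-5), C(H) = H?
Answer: 428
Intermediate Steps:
z = 5 (z = -1*(-5) = 5)
O = 107 (O = 8 + 99 = 107)
(-2/z*0 - C(-4))*O = (-2/5*0 - 1*(-4))*107 = (-2*⅕*0 + 4)*107 = (-⅖*0 + 4)*107 = (0 + 4)*107 = 4*107 = 428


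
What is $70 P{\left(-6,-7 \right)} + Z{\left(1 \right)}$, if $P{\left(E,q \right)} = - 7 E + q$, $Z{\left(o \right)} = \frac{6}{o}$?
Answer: $2456$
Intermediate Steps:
$P{\left(E,q \right)} = q - 7 E$
$70 P{\left(-6,-7 \right)} + Z{\left(1 \right)} = 70 \left(-7 - -42\right) + \frac{6}{1} = 70 \left(-7 + 42\right) + 6 \cdot 1 = 70 \cdot 35 + 6 = 2450 + 6 = 2456$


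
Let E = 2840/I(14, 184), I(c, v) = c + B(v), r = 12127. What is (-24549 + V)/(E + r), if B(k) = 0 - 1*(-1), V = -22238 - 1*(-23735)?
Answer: -69156/36949 ≈ -1.8717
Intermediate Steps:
V = 1497 (V = -22238 + 23735 = 1497)
B(k) = 1 (B(k) = 0 + 1 = 1)
I(c, v) = 1 + c (I(c, v) = c + 1 = 1 + c)
E = 568/3 (E = 2840/(1 + 14) = 2840/15 = 2840*(1/15) = 568/3 ≈ 189.33)
(-24549 + V)/(E + r) = (-24549 + 1497)/(568/3 + 12127) = -23052/36949/3 = -23052*3/36949 = -69156/36949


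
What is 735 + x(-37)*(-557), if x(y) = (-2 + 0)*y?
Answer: -40483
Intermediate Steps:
x(y) = -2*y
735 + x(-37)*(-557) = 735 - 2*(-37)*(-557) = 735 + 74*(-557) = 735 - 41218 = -40483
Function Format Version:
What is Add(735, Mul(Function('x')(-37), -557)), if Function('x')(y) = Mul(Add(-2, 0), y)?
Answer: -40483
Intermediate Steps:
Function('x')(y) = Mul(-2, y)
Add(735, Mul(Function('x')(-37), -557)) = Add(735, Mul(Mul(-2, -37), -557)) = Add(735, Mul(74, -557)) = Add(735, -41218) = -40483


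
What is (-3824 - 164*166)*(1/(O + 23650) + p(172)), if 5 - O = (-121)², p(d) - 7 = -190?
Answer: 25607784964/4507 ≈ 5.6818e+6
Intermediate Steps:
p(d) = -183 (p(d) = 7 - 190 = -183)
O = -14636 (O = 5 - 1*(-121)² = 5 - 1*14641 = 5 - 14641 = -14636)
(-3824 - 164*166)*(1/(O + 23650) + p(172)) = (-3824 - 164*166)*(1/(-14636 + 23650) - 183) = (-3824 - 27224)*(1/9014 - 183) = -31048*(1/9014 - 183) = -31048*(-1649561/9014) = 25607784964/4507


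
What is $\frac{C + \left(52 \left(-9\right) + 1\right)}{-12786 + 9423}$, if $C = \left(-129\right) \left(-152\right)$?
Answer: $- \frac{19141}{3363} \approx -5.6916$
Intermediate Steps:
$C = 19608$
$\frac{C + \left(52 \left(-9\right) + 1\right)}{-12786 + 9423} = \frac{19608 + \left(52 \left(-9\right) + 1\right)}{-12786 + 9423} = \frac{19608 + \left(-468 + 1\right)}{-3363} = \left(19608 - 467\right) \left(- \frac{1}{3363}\right) = 19141 \left(- \frac{1}{3363}\right) = - \frac{19141}{3363}$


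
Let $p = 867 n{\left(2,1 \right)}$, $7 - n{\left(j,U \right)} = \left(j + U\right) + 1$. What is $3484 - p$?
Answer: $883$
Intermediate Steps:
$n{\left(j,U \right)} = 6 - U - j$ ($n{\left(j,U \right)} = 7 - \left(\left(j + U\right) + 1\right) = 7 - \left(\left(U + j\right) + 1\right) = 7 - \left(1 + U + j\right) = 6 - U - j$)
$p = 2601$ ($p = 867 \left(6 - 1 - 2\right) = 867 \cdot 3 = 2601$)
$3484 - p = 3484 - 2601 = 883$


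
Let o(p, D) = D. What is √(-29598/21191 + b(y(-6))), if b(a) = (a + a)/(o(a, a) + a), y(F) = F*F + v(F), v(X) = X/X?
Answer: I*√178152737/21191 ≈ 0.62986*I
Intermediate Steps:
v(X) = 1
y(F) = 1 + F² (y(F) = F*F + 1 = F² + 1 = 1 + F²)
b(a) = 1 (b(a) = (a + a)/(a + a) = (2*a)/((2*a)) = (2*a)*(1/(2*a)) = 1)
√(-29598/21191 + b(y(-6))) = √(-29598/21191 + 1) = √(-8407/21191) = I*√178152737/21191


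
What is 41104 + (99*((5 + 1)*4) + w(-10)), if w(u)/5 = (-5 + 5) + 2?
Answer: 43490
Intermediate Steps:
w(u) = 10 (w(u) = 5*((-5 + 5) + 2) = 5*(0 + 2) = 5*2 = 10)
41104 + (99*((5 + 1)*4) + w(-10)) = 41104 + (99*((5 + 1)*4) + 10) = 41104 + (99*(6*4) + 10) = 41104 + (99*24 + 10) = 41104 + (2376 + 10) = 41104 + 2386 = 43490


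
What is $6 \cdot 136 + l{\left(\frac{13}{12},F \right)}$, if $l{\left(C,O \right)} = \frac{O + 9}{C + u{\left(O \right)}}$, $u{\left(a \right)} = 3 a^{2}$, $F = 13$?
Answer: $\frac{4975416}{6097} \approx 816.04$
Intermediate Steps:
$l{\left(C,O \right)} = \frac{9 + O}{C + 3 O^{2}}$ ($l{\left(C,O \right)} = \frac{O + 9}{C + 3 O^{2}} = \frac{9 + O}{C + 3 O^{2}}$)
$6 \cdot 136 + l{\left(\frac{13}{12},F \right)} = 6 \cdot 136 + \frac{9 + 13}{\frac{13}{12} + 3 \cdot 13^{2}} = 816 + \frac{1}{13 \cdot \frac{1}{12} + 3 \cdot 169} \cdot 22 = 816 + \frac{1}{\frac{13}{12} + 507} \cdot 22 = 816 + \frac{1}{\frac{6097}{12}} \cdot 22 = 816 + \frac{12}{6097} \cdot 22 = 816 + \frac{264}{6097} = \frac{4975416}{6097}$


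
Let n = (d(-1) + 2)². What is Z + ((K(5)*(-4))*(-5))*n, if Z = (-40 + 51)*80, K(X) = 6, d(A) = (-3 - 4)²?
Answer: 313000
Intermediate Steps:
d(A) = 49 (d(A) = (-7)² = 49)
Z = 880 (Z = 11*80 = 880)
n = 2601 (n = (49 + 2)² = 51² = 2601)
Z + ((K(5)*(-4))*(-5))*n = 880 + ((6*(-4))*(-5))*2601 = 880 - 24*(-5)*2601 = 880 + 120*2601 = 880 + 312120 = 313000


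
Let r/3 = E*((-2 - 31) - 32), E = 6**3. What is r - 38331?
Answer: -80451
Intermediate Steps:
E = 216
r = -42120 (r = 3*(216*((-2 - 31) - 32)) = 3*(216*(-33 - 32)) = 3*(216*(-65)) = 3*(-14040) = -42120)
r - 38331 = -42120 - 38331 = -80451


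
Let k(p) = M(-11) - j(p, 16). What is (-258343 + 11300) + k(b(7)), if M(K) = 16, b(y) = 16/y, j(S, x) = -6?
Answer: -247021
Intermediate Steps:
k(p) = 22 (k(p) = 16 - 1*(-6) = 16 + 6 = 22)
(-258343 + 11300) + k(b(7)) = (-258343 + 11300) + 22 = -247043 + 22 = -247021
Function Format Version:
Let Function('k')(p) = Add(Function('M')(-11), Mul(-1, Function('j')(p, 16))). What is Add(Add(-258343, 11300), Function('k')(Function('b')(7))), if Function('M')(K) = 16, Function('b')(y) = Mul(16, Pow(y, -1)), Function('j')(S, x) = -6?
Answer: -247021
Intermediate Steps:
Function('k')(p) = 22 (Function('k')(p) = Add(16, Mul(-1, -6)) = Add(16, 6) = 22)
Add(Add(-258343, 11300), Function('k')(Function('b')(7))) = Add(Add(-258343, 11300), 22) = Add(-247043, 22) = -247021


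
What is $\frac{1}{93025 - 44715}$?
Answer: $\frac{1}{48310} \approx 2.07 \cdot 10^{-5}$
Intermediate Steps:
$\frac{1}{93025 - 44715} = \frac{1}{48310}$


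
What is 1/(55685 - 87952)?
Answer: -1/32267 ≈ -3.0991e-5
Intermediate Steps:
1/(55685 - 87952) = 1/(-32267) = -1/32267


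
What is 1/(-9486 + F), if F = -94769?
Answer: -1/104255 ≈ -9.5919e-6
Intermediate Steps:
1/(-9486 + F) = 1/(-9486 - 94769) = 1/(-104255) = -1/104255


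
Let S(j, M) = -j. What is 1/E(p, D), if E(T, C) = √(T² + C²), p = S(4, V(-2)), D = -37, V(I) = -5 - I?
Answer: √1385/1385 ≈ 0.026870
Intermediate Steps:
p = -4 (p = -1*4 = -4)
E(T, C) = √(C² + T²)
1/E(p, D) = 1/(√((-37)² + (-4)²)) = 1/(√(1369 + 16)) = 1/(√1385) = √1385/1385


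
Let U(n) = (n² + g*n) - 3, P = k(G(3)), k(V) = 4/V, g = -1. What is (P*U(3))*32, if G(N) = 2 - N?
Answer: -384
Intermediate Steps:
P = -4 (P = 4/(2 - 1*3) = 4/(2 - 3) = 4/(-1) = 4*(-1) = -4)
U(n) = -3 + n² - n (U(n) = (n² - n) - 3 = -3 + n² - n)
(P*U(3))*32 = -4*(-3 + 3² - 1*3)*32 = -4*(-3 + 9 - 3)*32 = -4*3*32 = -12*32 = -384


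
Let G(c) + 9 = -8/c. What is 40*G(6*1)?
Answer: -1240/3 ≈ -413.33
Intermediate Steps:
G(c) = -9 - 8/c
40*G(6*1) = 40*(-9 - 8/(6*1)) = 40*(-9 - 8/6) = 40*(-9 - 8*⅙) = 40*(-9 - 4/3) = 40*(-31/3) = -1240/3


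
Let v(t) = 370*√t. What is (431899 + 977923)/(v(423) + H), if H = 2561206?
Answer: 902711141333/1639929566434 - 391225605*√47/1639929566434 ≈ 0.54882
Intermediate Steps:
(431899 + 977923)/(v(423) + H) = (431899 + 977923)/(370*√423 + 2561206) = 1409822/(370*(3*√47) + 2561206) = 1409822/(1110*√47 + 2561206) = 1409822/(2561206 + 1110*√47)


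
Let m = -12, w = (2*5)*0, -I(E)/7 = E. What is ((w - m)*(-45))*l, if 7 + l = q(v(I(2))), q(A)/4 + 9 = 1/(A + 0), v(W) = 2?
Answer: 22140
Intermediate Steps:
I(E) = -7*E
w = 0 (w = 10*0 = 0)
q(A) = -36 + 4/A (q(A) = -36 + 4/(A + 0) = -36 + 4/A)
l = -41 (l = -7 + (-36 + 4/2) = -7 + (-36 + 4*(½)) = -7 + (-36 + 2) = -7 - 34 = -41)
((w - m)*(-45))*l = ((0 - 1*(-12))*(-45))*(-41) = ((0 + 12)*(-45))*(-41) = (12*(-45))*(-41) = -540*(-41) = 22140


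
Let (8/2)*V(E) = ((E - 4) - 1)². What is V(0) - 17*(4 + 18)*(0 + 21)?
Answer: -31391/4 ≈ -7847.8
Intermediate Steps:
V(E) = (-5 + E)²/4 (V(E) = ((E - 4) - 1)²/4 = ((-4 + E) - 1)²/4 = (-5 + E)²/4)
V(0) - 17*(4 + 18)*(0 + 21) = (-5 + 0)²/4 - 17*(4 + 18)*(0 + 21) = (¼)*(-5)² - 374*21 = (¼)*25 - 17*462 = 25/4 - 7854 = -31391/4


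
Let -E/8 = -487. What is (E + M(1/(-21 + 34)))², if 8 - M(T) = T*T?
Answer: 435303050625/28561 ≈ 1.5241e+7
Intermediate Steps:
E = 3896 (E = -8*(-487) = 3896)
M(T) = 8 - T² (M(T) = 8 - T*T = 8 - T²)
(E + M(1/(-21 + 34)))² = (3896 + (8 - (1/(-21 + 34))²))² = (3896 + (8 - (1/13)²))² = (3896 + (8 - 1*1/169))² = (3896 + (8 - 1/169))² = (3896 + 1351/169)² = (659775/169)² = 435303050625/28561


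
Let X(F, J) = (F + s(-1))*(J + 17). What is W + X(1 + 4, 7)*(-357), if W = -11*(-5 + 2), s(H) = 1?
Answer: -51375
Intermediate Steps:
X(F, J) = (1 + F)*(17 + J) (X(F, J) = (F + 1)*(J + 17) = (1 + F)*(17 + J))
W = 33 (W = -11*(-3) = 33)
W + X(1 + 4, 7)*(-357) = 33 + (17 + 7 + 17*(1 + 4) + (1 + 4)*7)*(-357) = 33 + (17 + 7 + 17*5 + 5*7)*(-357) = 33 + (17 + 7 + 85 + 35)*(-357) = 33 + 144*(-357) = 33 - 51408 = -51375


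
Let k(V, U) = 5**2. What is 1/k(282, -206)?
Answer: 1/25 ≈ 0.040000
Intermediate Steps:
k(V, U) = 25
1/k(282, -206) = 1/25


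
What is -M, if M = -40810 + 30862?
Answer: 9948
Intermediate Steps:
M = -9948
-M = -1*(-9948) = 9948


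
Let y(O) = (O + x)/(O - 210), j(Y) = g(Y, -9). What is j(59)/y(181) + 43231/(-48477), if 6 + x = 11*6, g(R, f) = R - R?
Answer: -43231/48477 ≈ -0.89178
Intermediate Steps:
g(R, f) = 0
x = 60 (x = -6 + 11*6 = -6 + 66 = 60)
j(Y) = 0
y(O) = (60 + O)/(-210 + O) (y(O) = (O + 60)/(O - 210) = (60 + O)/(-210 + O))
j(59)/y(181) + 43231/(-48477) = 0/(((60 + 181)/(-210 + 181))) + 43231/(-48477) = 0/((241/(-29))) + 43231*(-1/48477) = 0/((-1/29*241)) - 43231/48477 = 0/(-241/29) - 43231/48477 = 0*(-29/241) - 43231/48477 = 0 - 43231/48477 = -43231/48477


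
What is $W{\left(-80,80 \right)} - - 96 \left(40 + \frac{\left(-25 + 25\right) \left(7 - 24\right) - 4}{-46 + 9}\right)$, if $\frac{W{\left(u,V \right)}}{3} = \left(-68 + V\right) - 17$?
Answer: $\frac{141909}{37} \approx 3835.4$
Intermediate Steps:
$W{\left(u,V \right)} = -255 + 3 V$ ($W{\left(u,V \right)} = 3 \left(\left(-68 + V\right) - 17\right) = 3 \left(-85 + V\right) = -255 + 3 V$)
$W{\left(-80,80 \right)} - - 96 \left(40 + \frac{\left(-25 + 25\right) \left(7 - 24\right) - 4}{-46 + 9}\right) = \left(-255 + 3 \cdot 80\right) - - 96 \left(40 + \frac{\left(-25 + 25\right) \left(7 - 24\right) - 4}{-46 + 9}\right) = \left(-255 + 240\right) - - 96 \left(40 + \frac{0 \left(-17\right) - 4}{-37}\right) = -15 - - 96 \left(40 + \left(0 - 4\right) \left(- \frac{1}{37}\right)\right) = -15 - - 96 \left(40 - - \frac{4}{37}\right) = -15 - - 96 \left(40 + \frac{4}{37}\right) = -15 - \left(-96\right) \frac{1484}{37} = -15 - - \frac{142464}{37} = -15 + \frac{142464}{37} = \frac{141909}{37}$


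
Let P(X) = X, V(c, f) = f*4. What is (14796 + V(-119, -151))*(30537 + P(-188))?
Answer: 430713008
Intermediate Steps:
V(c, f) = 4*f
(14796 + V(-119, -151))*(30537 + P(-188)) = (14796 + 4*(-151))*(30537 - 188) = (14796 - 604)*30349 = 14192*30349 = 430713008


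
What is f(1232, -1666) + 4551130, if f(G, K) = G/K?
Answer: 541584382/119 ≈ 4.5511e+6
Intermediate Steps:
f(1232, -1666) + 4551130 = 1232/(-1666) + 4551130 = 1232*(-1/1666) + 4551130 = -88/119 + 4551130 = 541584382/119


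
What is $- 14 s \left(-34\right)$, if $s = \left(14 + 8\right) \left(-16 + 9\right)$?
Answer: $-73304$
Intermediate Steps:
$s = -154$ ($s = 22 \left(-7\right) = -154$)
$- 14 s \left(-34\right) = \left(-14\right) \left(-154\right) \left(-34\right) = 2156 \left(-34\right) = -73304$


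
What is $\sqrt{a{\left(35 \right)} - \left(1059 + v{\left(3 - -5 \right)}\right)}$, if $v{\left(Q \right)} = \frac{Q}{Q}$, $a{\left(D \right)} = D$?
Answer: $5 i \sqrt{41} \approx 32.016 i$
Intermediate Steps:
$v{\left(Q \right)} = 1$
$\sqrt{a{\left(35 \right)} - \left(1059 + v{\left(3 - -5 \right)}\right)} = \sqrt{35 - 1060} = \sqrt{-1025} = 5 i \sqrt{41}$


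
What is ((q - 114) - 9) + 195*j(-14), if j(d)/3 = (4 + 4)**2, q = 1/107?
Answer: 3992920/107 ≈ 37317.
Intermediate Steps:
q = 1/107 ≈ 0.0093458
j(d) = 192 (j(d) = 3*(4 + 4)**2 = 3*8**2 = 3*64 = 192)
((q - 114) - 9) + 195*j(-14) = ((1/107 - 114) - 9) + 195*192 = (-12197/107 - 9) + 37440 = -13160/107 + 37440 = 3992920/107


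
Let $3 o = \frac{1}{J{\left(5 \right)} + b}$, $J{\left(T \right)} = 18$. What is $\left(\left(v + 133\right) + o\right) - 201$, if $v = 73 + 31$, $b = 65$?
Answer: $\frac{8965}{249} \approx 36.004$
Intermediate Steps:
$v = 104$
$o = \frac{1}{249}$ ($o = \frac{1}{3 \left(18 + 65\right)} = \frac{1}{3 \cdot 83} = \frac{1}{3} \cdot \frac{1}{83} = \frac{1}{249} \approx 0.0040161$)
$\left(\left(v + 133\right) + o\right) - 201 = \left(\left(104 + 133\right) + \frac{1}{249}\right) - 201 = \left(237 + \frac{1}{249}\right) - 201 = \frac{59014}{249} - 201 = \frac{8965}{249}$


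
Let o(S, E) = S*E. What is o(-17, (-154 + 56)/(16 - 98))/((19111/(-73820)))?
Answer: 61492060/783551 ≈ 78.479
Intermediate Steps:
o(S, E) = E*S
o(-17, (-154 + 56)/(16 - 98))/((19111/(-73820))) = (((-154 + 56)/(16 - 98))*(-17))/((19111/(-73820))) = (-98/(-82)*(-17))/((19111*(-1/73820))) = (-98*(-1/82)*(-17))/(-19111/73820) = ((49/41)*(-17))*(-73820/19111) = -833/41*(-73820/19111) = 61492060/783551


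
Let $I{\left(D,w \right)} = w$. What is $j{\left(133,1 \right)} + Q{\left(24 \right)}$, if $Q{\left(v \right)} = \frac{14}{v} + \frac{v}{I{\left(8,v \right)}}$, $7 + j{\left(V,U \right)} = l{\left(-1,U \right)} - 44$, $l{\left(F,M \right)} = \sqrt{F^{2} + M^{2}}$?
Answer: $- \frac{593}{12} + \sqrt{2} \approx -48.002$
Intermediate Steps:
$j{\left(V,U \right)} = -51 + \sqrt{1 + U^{2}}$ ($j{\left(V,U \right)} = -7 + \left(\sqrt{\left(-1\right)^{2} + U^{2}} - 44\right) = -7 + \left(\sqrt{1 + U^{2}} - 44\right) = -7 + \left(-44 + \sqrt{1 + U^{2}}\right) = -51 + \sqrt{1 + U^{2}}$)
$Q{\left(v \right)} = 1 + \frac{14}{v}$ ($Q{\left(v \right)} = \frac{14}{v} + \frac{v}{v} = \frac{14}{v} + 1 = 1 + \frac{14}{v}$)
$j{\left(133,1 \right)} + Q{\left(24 \right)} = \left(-51 + \sqrt{1 + 1^{2}}\right) + \frac{14 + 24}{24} = \left(-51 + \sqrt{1 + 1}\right) + \frac{1}{24} \cdot 38 = \left(-51 + \sqrt{2}\right) + \frac{19}{12} = - \frac{593}{12} + \sqrt{2}$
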